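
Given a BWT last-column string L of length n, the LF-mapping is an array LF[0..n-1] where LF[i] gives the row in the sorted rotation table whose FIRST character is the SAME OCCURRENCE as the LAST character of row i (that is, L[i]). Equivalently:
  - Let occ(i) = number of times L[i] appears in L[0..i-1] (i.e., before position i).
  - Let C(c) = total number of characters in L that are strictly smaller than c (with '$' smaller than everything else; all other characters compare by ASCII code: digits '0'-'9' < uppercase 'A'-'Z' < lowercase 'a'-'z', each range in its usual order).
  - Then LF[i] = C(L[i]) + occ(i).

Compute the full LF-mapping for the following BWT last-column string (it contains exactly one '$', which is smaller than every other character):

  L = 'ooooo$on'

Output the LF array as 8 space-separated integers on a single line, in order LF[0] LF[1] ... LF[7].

Char counts: '$':1, 'n':1, 'o':6
C (first-col start): C('$')=0, C('n')=1, C('o')=2
L[0]='o': occ=0, LF[0]=C('o')+0=2+0=2
L[1]='o': occ=1, LF[1]=C('o')+1=2+1=3
L[2]='o': occ=2, LF[2]=C('o')+2=2+2=4
L[3]='o': occ=3, LF[3]=C('o')+3=2+3=5
L[4]='o': occ=4, LF[4]=C('o')+4=2+4=6
L[5]='$': occ=0, LF[5]=C('$')+0=0+0=0
L[6]='o': occ=5, LF[6]=C('o')+5=2+5=7
L[7]='n': occ=0, LF[7]=C('n')+0=1+0=1

Answer: 2 3 4 5 6 0 7 1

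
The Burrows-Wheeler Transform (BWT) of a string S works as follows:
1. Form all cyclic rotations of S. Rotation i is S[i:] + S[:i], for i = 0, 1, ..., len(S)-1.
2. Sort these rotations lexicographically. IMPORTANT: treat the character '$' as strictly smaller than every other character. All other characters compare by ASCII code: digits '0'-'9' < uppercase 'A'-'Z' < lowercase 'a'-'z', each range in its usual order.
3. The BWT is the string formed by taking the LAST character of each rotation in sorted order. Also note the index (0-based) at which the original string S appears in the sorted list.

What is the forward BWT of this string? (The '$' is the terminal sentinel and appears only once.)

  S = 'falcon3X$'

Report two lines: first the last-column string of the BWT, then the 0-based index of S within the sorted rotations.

All 9 rotations (rotation i = S[i:]+S[:i]):
  rot[0] = falcon3X$
  rot[1] = alcon3X$f
  rot[2] = lcon3X$fa
  rot[3] = con3X$fal
  rot[4] = on3X$falc
  rot[5] = n3X$falco
  rot[6] = 3X$falcon
  rot[7] = X$falcon3
  rot[8] = $falcon3X
Sorted (with $ < everything):
  sorted[0] = $falcon3X  (last char: 'X')
  sorted[1] = 3X$falcon  (last char: 'n')
  sorted[2] = X$falcon3  (last char: '3')
  sorted[3] = alcon3X$f  (last char: 'f')
  sorted[4] = con3X$fal  (last char: 'l')
  sorted[5] = falcon3X$  (last char: '$')
  sorted[6] = lcon3X$fa  (last char: 'a')
  sorted[7] = n3X$falco  (last char: 'o')
  sorted[8] = on3X$falc  (last char: 'c')
Last column: Xn3fl$aoc
Original string S is at sorted index 5

Answer: Xn3fl$aoc
5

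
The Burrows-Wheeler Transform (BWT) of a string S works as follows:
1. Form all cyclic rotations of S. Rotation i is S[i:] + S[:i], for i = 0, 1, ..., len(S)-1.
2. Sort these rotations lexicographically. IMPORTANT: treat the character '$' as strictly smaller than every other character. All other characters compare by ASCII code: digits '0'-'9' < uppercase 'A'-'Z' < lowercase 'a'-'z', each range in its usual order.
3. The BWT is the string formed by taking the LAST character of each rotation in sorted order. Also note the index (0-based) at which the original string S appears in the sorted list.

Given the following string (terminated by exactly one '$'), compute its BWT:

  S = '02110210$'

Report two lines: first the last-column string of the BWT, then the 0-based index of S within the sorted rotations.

All 9 rotations (rotation i = S[i:]+S[:i]):
  rot[0] = 02110210$
  rot[1] = 2110210$0
  rot[2] = 110210$02
  rot[3] = 10210$021
  rot[4] = 0210$0211
  rot[5] = 210$02110
  rot[6] = 10$021102
  rot[7] = 0$0211021
  rot[8] = $02110210
Sorted (with $ < everything):
  sorted[0] = $02110210  (last char: '0')
  sorted[1] = 0$0211021  (last char: '1')
  sorted[2] = 0210$0211  (last char: '1')
  sorted[3] = 02110210$  (last char: '$')
  sorted[4] = 10$021102  (last char: '2')
  sorted[5] = 10210$021  (last char: '1')
  sorted[6] = 110210$02  (last char: '2')
  sorted[7] = 210$02110  (last char: '0')
  sorted[8] = 2110210$0  (last char: '0')
Last column: 011$21200
Original string S is at sorted index 3

Answer: 011$21200
3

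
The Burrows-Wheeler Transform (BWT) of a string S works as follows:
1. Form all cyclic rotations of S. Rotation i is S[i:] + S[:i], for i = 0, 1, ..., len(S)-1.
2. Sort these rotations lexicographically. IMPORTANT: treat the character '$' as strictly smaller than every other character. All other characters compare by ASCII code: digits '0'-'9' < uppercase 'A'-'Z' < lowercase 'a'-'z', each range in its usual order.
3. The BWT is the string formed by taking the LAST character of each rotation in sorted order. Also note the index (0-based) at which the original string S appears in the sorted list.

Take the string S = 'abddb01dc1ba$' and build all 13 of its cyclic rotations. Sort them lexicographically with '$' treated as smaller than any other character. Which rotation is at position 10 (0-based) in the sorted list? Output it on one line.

Answer: db01dc1ba$abd

Derivation:
All 13 rotations (rotation i = S[i:]+S[:i]):
  rot[0] = abddb01dc1ba$
  rot[1] = bddb01dc1ba$a
  rot[2] = ddb01dc1ba$ab
  rot[3] = db01dc1ba$abd
  rot[4] = b01dc1ba$abdd
  rot[5] = 01dc1ba$abddb
  rot[6] = 1dc1ba$abddb0
  rot[7] = dc1ba$abddb01
  rot[8] = c1ba$abddb01d
  rot[9] = 1ba$abddb01dc
  rot[10] = ba$abddb01dc1
  rot[11] = a$abddb01dc1b
  rot[12] = $abddb01dc1ba
Sorted (with $ < everything):
  sorted[0] = $abddb01dc1ba
  sorted[1] = 01dc1ba$abddb
  sorted[2] = 1ba$abddb01dc
  sorted[3] = 1dc1ba$abddb0
  sorted[4] = a$abddb01dc1b
  sorted[5] = abddb01dc1ba$
  sorted[6] = b01dc1ba$abdd
  sorted[7] = ba$abddb01dc1
  sorted[8] = bddb01dc1ba$a
  sorted[9] = c1ba$abddb01d
  sorted[10] = db01dc1ba$abd
  sorted[11] = dc1ba$abddb01
  sorted[12] = ddb01dc1ba$ab
sorted[10] = db01dc1ba$abd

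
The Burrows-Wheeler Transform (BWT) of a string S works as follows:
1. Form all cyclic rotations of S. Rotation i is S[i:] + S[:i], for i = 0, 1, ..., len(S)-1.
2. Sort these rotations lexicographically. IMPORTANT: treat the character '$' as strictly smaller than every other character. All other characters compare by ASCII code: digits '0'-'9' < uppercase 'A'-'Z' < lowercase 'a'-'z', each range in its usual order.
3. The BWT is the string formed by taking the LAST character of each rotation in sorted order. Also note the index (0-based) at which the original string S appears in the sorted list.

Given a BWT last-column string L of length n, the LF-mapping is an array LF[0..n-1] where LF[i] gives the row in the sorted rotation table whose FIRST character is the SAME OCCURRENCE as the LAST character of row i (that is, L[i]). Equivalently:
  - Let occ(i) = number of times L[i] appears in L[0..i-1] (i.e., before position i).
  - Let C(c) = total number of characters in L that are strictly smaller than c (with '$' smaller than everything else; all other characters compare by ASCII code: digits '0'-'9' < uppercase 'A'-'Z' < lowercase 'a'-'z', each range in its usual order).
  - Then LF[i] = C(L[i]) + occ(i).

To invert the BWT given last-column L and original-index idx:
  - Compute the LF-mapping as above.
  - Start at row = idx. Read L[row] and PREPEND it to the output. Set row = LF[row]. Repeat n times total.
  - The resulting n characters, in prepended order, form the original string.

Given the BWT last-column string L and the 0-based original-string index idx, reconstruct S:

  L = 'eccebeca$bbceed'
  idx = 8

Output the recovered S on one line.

LF mapping: 10 5 6 11 2 12 7 1 0 3 4 8 13 14 9
Walk LF starting at row 8, prepending L[row]:
  step 1: row=8, L[8]='$', prepend. Next row=LF[8]=0
  step 2: row=0, L[0]='e', prepend. Next row=LF[0]=10
  step 3: row=10, L[10]='b', prepend. Next row=LF[10]=4
  step 4: row=4, L[4]='b', prepend. Next row=LF[4]=2
  step 5: row=2, L[2]='c', prepend. Next row=LF[2]=6
  step 6: row=6, L[6]='c', prepend. Next row=LF[6]=7
  step 7: row=7, L[7]='a', prepend. Next row=LF[7]=1
  step 8: row=1, L[1]='c', prepend. Next row=LF[1]=5
  step 9: row=5, L[5]='e', prepend. Next row=LF[5]=12
  step 10: row=12, L[12]='e', prepend. Next row=LF[12]=13
  step 11: row=13, L[13]='e', prepend. Next row=LF[13]=14
  step 12: row=14, L[14]='d', prepend. Next row=LF[14]=9
  step 13: row=9, L[9]='b', prepend. Next row=LF[9]=3
  step 14: row=3, L[3]='e', prepend. Next row=LF[3]=11
  step 15: row=11, L[11]='c', prepend. Next row=LF[11]=8
Reversed output: cebdeeecaccbbe$

Answer: cebdeeecaccbbe$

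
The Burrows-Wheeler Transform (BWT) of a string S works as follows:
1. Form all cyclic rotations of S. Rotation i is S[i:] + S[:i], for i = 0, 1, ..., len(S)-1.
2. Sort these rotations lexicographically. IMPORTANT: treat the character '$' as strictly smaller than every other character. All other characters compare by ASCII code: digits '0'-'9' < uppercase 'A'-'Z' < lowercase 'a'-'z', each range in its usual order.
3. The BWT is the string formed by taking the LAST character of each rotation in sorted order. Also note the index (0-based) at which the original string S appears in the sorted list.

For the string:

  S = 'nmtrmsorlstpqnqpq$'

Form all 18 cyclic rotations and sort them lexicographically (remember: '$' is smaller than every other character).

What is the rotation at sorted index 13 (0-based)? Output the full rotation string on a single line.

All 18 rotations (rotation i = S[i:]+S[:i]):
  rot[0] = nmtrmsorlstpqnqpq$
  rot[1] = mtrmsorlstpqnqpq$n
  rot[2] = trmsorlstpqnqpq$nm
  rot[3] = rmsorlstpqnqpq$nmt
  rot[4] = msorlstpqnqpq$nmtr
  rot[5] = sorlstpqnqpq$nmtrm
  rot[6] = orlstpqnqpq$nmtrms
  rot[7] = rlstpqnqpq$nmtrmso
  rot[8] = lstpqnqpq$nmtrmsor
  rot[9] = stpqnqpq$nmtrmsorl
  rot[10] = tpqnqpq$nmtrmsorls
  rot[11] = pqnqpq$nmtrmsorlst
  rot[12] = qnqpq$nmtrmsorlstp
  rot[13] = nqpq$nmtrmsorlstpq
  rot[14] = qpq$nmtrmsorlstpqn
  rot[15] = pq$nmtrmsorlstpqnq
  rot[16] = q$nmtrmsorlstpqnqp
  rot[17] = $nmtrmsorlstpqnqpq
Sorted (with $ < everything):
  sorted[0] = $nmtrmsorlstpqnqpq
  sorted[1] = lstpqnqpq$nmtrmsor
  sorted[2] = msorlstpqnqpq$nmtr
  sorted[3] = mtrmsorlstpqnqpq$n
  sorted[4] = nmtrmsorlstpqnqpq$
  sorted[5] = nqpq$nmtrmsorlstpq
  sorted[6] = orlstpqnqpq$nmtrms
  sorted[7] = pq$nmtrmsorlstpqnq
  sorted[8] = pqnqpq$nmtrmsorlst
  sorted[9] = q$nmtrmsorlstpqnqp
  sorted[10] = qnqpq$nmtrmsorlstp
  sorted[11] = qpq$nmtrmsorlstpqn
  sorted[12] = rlstpqnqpq$nmtrmso
  sorted[13] = rmsorlstpqnqpq$nmt
  sorted[14] = sorlstpqnqpq$nmtrm
  sorted[15] = stpqnqpq$nmtrmsorl
  sorted[16] = tpqnqpq$nmtrmsorls
  sorted[17] = trmsorlstpqnqpq$nm
sorted[13] = rmsorlstpqnqpq$nmt

Answer: rmsorlstpqnqpq$nmt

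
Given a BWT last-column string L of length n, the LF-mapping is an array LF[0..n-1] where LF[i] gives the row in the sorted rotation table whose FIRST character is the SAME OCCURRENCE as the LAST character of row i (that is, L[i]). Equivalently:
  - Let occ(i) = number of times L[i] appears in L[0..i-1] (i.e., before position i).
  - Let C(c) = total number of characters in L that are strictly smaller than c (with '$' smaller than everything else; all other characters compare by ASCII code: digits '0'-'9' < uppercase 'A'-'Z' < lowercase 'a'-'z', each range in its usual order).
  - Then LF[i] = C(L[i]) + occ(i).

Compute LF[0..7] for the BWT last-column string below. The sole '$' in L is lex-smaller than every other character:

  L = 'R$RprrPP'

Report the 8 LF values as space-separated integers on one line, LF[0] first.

Answer: 3 0 4 5 6 7 1 2

Derivation:
Char counts: '$':1, 'P':2, 'R':2, 'p':1, 'r':2
C (first-col start): C('$')=0, C('P')=1, C('R')=3, C('p')=5, C('r')=6
L[0]='R': occ=0, LF[0]=C('R')+0=3+0=3
L[1]='$': occ=0, LF[1]=C('$')+0=0+0=0
L[2]='R': occ=1, LF[2]=C('R')+1=3+1=4
L[3]='p': occ=0, LF[3]=C('p')+0=5+0=5
L[4]='r': occ=0, LF[4]=C('r')+0=6+0=6
L[5]='r': occ=1, LF[5]=C('r')+1=6+1=7
L[6]='P': occ=0, LF[6]=C('P')+0=1+0=1
L[7]='P': occ=1, LF[7]=C('P')+1=1+1=2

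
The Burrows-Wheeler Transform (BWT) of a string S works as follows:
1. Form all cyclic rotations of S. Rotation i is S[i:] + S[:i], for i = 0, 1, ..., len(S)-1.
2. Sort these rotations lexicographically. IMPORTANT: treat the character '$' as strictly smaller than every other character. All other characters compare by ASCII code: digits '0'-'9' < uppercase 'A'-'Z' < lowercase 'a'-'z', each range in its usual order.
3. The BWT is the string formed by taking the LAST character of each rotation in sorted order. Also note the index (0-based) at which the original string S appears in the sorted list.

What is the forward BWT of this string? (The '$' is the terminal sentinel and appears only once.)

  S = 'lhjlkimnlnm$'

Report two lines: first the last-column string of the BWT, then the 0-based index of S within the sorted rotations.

All 12 rotations (rotation i = S[i:]+S[:i]):
  rot[0] = lhjlkimnlnm$
  rot[1] = hjlkimnlnm$l
  rot[2] = jlkimnlnm$lh
  rot[3] = lkimnlnm$lhj
  rot[4] = kimnlnm$lhjl
  rot[5] = imnlnm$lhjlk
  rot[6] = mnlnm$lhjlki
  rot[7] = nlnm$lhjlkim
  rot[8] = lnm$lhjlkimn
  rot[9] = nm$lhjlkimnl
  rot[10] = m$lhjlkimnln
  rot[11] = $lhjlkimnlnm
Sorted (with $ < everything):
  sorted[0] = $lhjlkimnlnm  (last char: 'm')
  sorted[1] = hjlkimnlnm$l  (last char: 'l')
  sorted[2] = imnlnm$lhjlk  (last char: 'k')
  sorted[3] = jlkimnlnm$lh  (last char: 'h')
  sorted[4] = kimnlnm$lhjl  (last char: 'l')
  sorted[5] = lhjlkimnlnm$  (last char: '$')
  sorted[6] = lkimnlnm$lhj  (last char: 'j')
  sorted[7] = lnm$lhjlkimn  (last char: 'n')
  sorted[8] = m$lhjlkimnln  (last char: 'n')
  sorted[9] = mnlnm$lhjlki  (last char: 'i')
  sorted[10] = nlnm$lhjlkim  (last char: 'm')
  sorted[11] = nm$lhjlkimnl  (last char: 'l')
Last column: mlkhl$jnniml
Original string S is at sorted index 5

Answer: mlkhl$jnniml
5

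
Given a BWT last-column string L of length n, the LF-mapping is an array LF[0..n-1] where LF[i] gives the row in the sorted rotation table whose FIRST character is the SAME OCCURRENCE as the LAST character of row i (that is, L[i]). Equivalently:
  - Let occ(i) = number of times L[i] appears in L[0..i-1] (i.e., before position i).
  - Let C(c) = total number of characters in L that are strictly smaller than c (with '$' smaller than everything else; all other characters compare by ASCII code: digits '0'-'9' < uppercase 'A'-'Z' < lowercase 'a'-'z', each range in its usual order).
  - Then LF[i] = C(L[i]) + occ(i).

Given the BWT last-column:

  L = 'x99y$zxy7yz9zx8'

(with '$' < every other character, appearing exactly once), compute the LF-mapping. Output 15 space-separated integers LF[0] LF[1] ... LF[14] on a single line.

Char counts: '$':1, '7':1, '8':1, '9':3, 'x':3, 'y':3, 'z':3
C (first-col start): C('$')=0, C('7')=1, C('8')=2, C('9')=3, C('x')=6, C('y')=9, C('z')=12
L[0]='x': occ=0, LF[0]=C('x')+0=6+0=6
L[1]='9': occ=0, LF[1]=C('9')+0=3+0=3
L[2]='9': occ=1, LF[2]=C('9')+1=3+1=4
L[3]='y': occ=0, LF[3]=C('y')+0=9+0=9
L[4]='$': occ=0, LF[4]=C('$')+0=0+0=0
L[5]='z': occ=0, LF[5]=C('z')+0=12+0=12
L[6]='x': occ=1, LF[6]=C('x')+1=6+1=7
L[7]='y': occ=1, LF[7]=C('y')+1=9+1=10
L[8]='7': occ=0, LF[8]=C('7')+0=1+0=1
L[9]='y': occ=2, LF[9]=C('y')+2=9+2=11
L[10]='z': occ=1, LF[10]=C('z')+1=12+1=13
L[11]='9': occ=2, LF[11]=C('9')+2=3+2=5
L[12]='z': occ=2, LF[12]=C('z')+2=12+2=14
L[13]='x': occ=2, LF[13]=C('x')+2=6+2=8
L[14]='8': occ=0, LF[14]=C('8')+0=2+0=2

Answer: 6 3 4 9 0 12 7 10 1 11 13 5 14 8 2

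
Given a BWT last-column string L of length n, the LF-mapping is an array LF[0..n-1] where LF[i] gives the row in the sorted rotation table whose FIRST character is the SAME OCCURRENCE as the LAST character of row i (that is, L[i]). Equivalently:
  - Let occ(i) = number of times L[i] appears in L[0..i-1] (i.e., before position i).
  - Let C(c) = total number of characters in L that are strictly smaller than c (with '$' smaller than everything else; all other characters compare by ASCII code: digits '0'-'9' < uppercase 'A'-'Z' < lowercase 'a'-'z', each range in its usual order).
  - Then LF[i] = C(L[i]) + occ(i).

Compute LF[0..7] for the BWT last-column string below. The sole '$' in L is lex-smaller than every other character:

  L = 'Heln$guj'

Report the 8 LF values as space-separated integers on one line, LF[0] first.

Char counts: '$':1, 'H':1, 'e':1, 'g':1, 'j':1, 'l':1, 'n':1, 'u':1
C (first-col start): C('$')=0, C('H')=1, C('e')=2, C('g')=3, C('j')=4, C('l')=5, C('n')=6, C('u')=7
L[0]='H': occ=0, LF[0]=C('H')+0=1+0=1
L[1]='e': occ=0, LF[1]=C('e')+0=2+0=2
L[2]='l': occ=0, LF[2]=C('l')+0=5+0=5
L[3]='n': occ=0, LF[3]=C('n')+0=6+0=6
L[4]='$': occ=0, LF[4]=C('$')+0=0+0=0
L[5]='g': occ=0, LF[5]=C('g')+0=3+0=3
L[6]='u': occ=0, LF[6]=C('u')+0=7+0=7
L[7]='j': occ=0, LF[7]=C('j')+0=4+0=4

Answer: 1 2 5 6 0 3 7 4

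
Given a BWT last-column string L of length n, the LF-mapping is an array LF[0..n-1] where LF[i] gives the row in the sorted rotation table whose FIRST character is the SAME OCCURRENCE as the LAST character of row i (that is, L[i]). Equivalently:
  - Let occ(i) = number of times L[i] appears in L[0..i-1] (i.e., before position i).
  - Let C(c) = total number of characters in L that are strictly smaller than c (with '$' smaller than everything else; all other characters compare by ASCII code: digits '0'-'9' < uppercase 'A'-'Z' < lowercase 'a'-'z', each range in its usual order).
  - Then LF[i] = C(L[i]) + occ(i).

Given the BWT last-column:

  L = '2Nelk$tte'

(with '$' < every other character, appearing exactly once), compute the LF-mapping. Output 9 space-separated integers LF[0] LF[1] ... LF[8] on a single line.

Char counts: '$':1, '2':1, 'N':1, 'e':2, 'k':1, 'l':1, 't':2
C (first-col start): C('$')=0, C('2')=1, C('N')=2, C('e')=3, C('k')=5, C('l')=6, C('t')=7
L[0]='2': occ=0, LF[0]=C('2')+0=1+0=1
L[1]='N': occ=0, LF[1]=C('N')+0=2+0=2
L[2]='e': occ=0, LF[2]=C('e')+0=3+0=3
L[3]='l': occ=0, LF[3]=C('l')+0=6+0=6
L[4]='k': occ=0, LF[4]=C('k')+0=5+0=5
L[5]='$': occ=0, LF[5]=C('$')+0=0+0=0
L[6]='t': occ=0, LF[6]=C('t')+0=7+0=7
L[7]='t': occ=1, LF[7]=C('t')+1=7+1=8
L[8]='e': occ=1, LF[8]=C('e')+1=3+1=4

Answer: 1 2 3 6 5 0 7 8 4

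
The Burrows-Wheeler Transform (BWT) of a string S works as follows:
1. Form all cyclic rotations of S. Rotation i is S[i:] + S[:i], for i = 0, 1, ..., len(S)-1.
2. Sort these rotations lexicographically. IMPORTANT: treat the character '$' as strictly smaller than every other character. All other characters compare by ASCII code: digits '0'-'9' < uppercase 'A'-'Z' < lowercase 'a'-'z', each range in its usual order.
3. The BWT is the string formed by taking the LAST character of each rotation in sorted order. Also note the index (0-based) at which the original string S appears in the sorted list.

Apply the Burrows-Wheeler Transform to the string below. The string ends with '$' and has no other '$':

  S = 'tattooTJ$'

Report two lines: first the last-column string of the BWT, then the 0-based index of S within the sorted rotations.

Answer: JTotot$ta
6

Derivation:
All 9 rotations (rotation i = S[i:]+S[:i]):
  rot[0] = tattooTJ$
  rot[1] = attooTJ$t
  rot[2] = ttooTJ$ta
  rot[3] = tooTJ$tat
  rot[4] = ooTJ$tatt
  rot[5] = oTJ$tatto
  rot[6] = TJ$tattoo
  rot[7] = J$tattooT
  rot[8] = $tattooTJ
Sorted (with $ < everything):
  sorted[0] = $tattooTJ  (last char: 'J')
  sorted[1] = J$tattooT  (last char: 'T')
  sorted[2] = TJ$tattoo  (last char: 'o')
  sorted[3] = attooTJ$t  (last char: 't')
  sorted[4] = oTJ$tatto  (last char: 'o')
  sorted[5] = ooTJ$tatt  (last char: 't')
  sorted[6] = tattooTJ$  (last char: '$')
  sorted[7] = tooTJ$tat  (last char: 't')
  sorted[8] = ttooTJ$ta  (last char: 'a')
Last column: JTotot$ta
Original string S is at sorted index 6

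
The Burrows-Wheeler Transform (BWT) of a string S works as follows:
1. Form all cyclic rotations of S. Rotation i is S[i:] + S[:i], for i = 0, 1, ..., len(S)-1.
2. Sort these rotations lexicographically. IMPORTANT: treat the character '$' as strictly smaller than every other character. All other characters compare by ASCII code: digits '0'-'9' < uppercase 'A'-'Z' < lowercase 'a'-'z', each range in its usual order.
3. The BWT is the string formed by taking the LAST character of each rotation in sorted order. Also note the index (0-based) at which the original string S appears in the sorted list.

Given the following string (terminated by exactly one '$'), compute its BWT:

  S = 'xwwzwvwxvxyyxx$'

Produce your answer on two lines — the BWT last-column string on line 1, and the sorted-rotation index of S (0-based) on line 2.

Answer: xwxzxvwxw$yvyxw
9

Derivation:
All 15 rotations (rotation i = S[i:]+S[:i]):
  rot[0] = xwwzwvwxvxyyxx$
  rot[1] = wwzwvwxvxyyxx$x
  rot[2] = wzwvwxvxyyxx$xw
  rot[3] = zwvwxvxyyxx$xww
  rot[4] = wvwxvxyyxx$xwwz
  rot[5] = vwxvxyyxx$xwwzw
  rot[6] = wxvxyyxx$xwwzwv
  rot[7] = xvxyyxx$xwwzwvw
  rot[8] = vxyyxx$xwwzwvwx
  rot[9] = xyyxx$xwwzwvwxv
  rot[10] = yyxx$xwwzwvwxvx
  rot[11] = yxx$xwwzwvwxvxy
  rot[12] = xx$xwwzwvwxvxyy
  rot[13] = x$xwwzwvwxvxyyx
  rot[14] = $xwwzwvwxvxyyxx
Sorted (with $ < everything):
  sorted[0] = $xwwzwvwxvxyyxx  (last char: 'x')
  sorted[1] = vwxvxyyxx$xwwzw  (last char: 'w')
  sorted[2] = vxyyxx$xwwzwvwx  (last char: 'x')
  sorted[3] = wvwxvxyyxx$xwwz  (last char: 'z')
  sorted[4] = wwzwvwxvxyyxx$x  (last char: 'x')
  sorted[5] = wxvxyyxx$xwwzwv  (last char: 'v')
  sorted[6] = wzwvwxvxyyxx$xw  (last char: 'w')
  sorted[7] = x$xwwzwvwxvxyyx  (last char: 'x')
  sorted[8] = xvxyyxx$xwwzwvw  (last char: 'w')
  sorted[9] = xwwzwvwxvxyyxx$  (last char: '$')
  sorted[10] = xx$xwwzwvwxvxyy  (last char: 'y')
  sorted[11] = xyyxx$xwwzwvwxv  (last char: 'v')
  sorted[12] = yxx$xwwzwvwxvxy  (last char: 'y')
  sorted[13] = yyxx$xwwzwvwxvx  (last char: 'x')
  sorted[14] = zwvwxvxyyxx$xww  (last char: 'w')
Last column: xwxzxvwxw$yvyxw
Original string S is at sorted index 9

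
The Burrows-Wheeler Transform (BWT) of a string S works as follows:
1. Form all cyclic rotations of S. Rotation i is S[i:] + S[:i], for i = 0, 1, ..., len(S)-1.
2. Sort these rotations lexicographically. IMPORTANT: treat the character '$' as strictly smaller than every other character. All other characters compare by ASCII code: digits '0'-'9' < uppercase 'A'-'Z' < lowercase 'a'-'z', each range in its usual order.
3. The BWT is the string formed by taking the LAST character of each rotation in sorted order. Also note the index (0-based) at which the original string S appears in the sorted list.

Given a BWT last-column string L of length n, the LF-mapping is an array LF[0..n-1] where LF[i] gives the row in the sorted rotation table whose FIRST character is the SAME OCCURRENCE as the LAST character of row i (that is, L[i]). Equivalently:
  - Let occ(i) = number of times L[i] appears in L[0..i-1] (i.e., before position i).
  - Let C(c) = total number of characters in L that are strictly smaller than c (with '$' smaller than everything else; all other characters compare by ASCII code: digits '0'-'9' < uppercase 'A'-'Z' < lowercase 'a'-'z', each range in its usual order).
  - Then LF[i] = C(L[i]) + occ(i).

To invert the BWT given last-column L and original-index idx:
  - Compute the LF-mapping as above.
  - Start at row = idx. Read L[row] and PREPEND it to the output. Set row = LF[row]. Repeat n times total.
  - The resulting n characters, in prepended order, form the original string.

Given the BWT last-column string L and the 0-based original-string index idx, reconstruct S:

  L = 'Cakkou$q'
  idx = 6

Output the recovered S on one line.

Answer: quokkaC$

Derivation:
LF mapping: 1 2 3 4 5 7 0 6
Walk LF starting at row 6, prepending L[row]:
  step 1: row=6, L[6]='$', prepend. Next row=LF[6]=0
  step 2: row=0, L[0]='C', prepend. Next row=LF[0]=1
  step 3: row=1, L[1]='a', prepend. Next row=LF[1]=2
  step 4: row=2, L[2]='k', prepend. Next row=LF[2]=3
  step 5: row=3, L[3]='k', prepend. Next row=LF[3]=4
  step 6: row=4, L[4]='o', prepend. Next row=LF[4]=5
  step 7: row=5, L[5]='u', prepend. Next row=LF[5]=7
  step 8: row=7, L[7]='q', prepend. Next row=LF[7]=6
Reversed output: quokkaC$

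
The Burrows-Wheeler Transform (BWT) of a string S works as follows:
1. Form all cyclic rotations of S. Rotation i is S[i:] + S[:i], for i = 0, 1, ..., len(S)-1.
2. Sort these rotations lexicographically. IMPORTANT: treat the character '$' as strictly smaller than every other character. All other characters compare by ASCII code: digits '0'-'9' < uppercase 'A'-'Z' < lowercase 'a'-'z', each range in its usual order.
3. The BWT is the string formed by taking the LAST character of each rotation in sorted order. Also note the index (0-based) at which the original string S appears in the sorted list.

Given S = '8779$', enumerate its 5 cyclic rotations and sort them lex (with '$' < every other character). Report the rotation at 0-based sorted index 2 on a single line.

Answer: 79$87

Derivation:
All 5 rotations (rotation i = S[i:]+S[:i]):
  rot[0] = 8779$
  rot[1] = 779$8
  rot[2] = 79$87
  rot[3] = 9$877
  rot[4] = $8779
Sorted (with $ < everything):
  sorted[0] = $8779
  sorted[1] = 779$8
  sorted[2] = 79$87
  sorted[3] = 8779$
  sorted[4] = 9$877
sorted[2] = 79$87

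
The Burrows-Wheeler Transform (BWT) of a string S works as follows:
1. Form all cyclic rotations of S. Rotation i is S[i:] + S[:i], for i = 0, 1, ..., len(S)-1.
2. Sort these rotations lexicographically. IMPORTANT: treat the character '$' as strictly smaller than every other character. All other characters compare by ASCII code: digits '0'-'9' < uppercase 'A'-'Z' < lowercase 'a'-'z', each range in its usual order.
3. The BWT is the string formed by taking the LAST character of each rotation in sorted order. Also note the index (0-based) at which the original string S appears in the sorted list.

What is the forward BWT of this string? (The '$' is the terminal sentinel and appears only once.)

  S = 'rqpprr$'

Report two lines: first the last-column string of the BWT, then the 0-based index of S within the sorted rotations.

All 7 rotations (rotation i = S[i:]+S[:i]):
  rot[0] = rqpprr$
  rot[1] = qpprr$r
  rot[2] = pprr$rq
  rot[3] = prr$rqp
  rot[4] = rr$rqpp
  rot[5] = r$rqppr
  rot[6] = $rqpprr
Sorted (with $ < everything):
  sorted[0] = $rqpprr  (last char: 'r')
  sorted[1] = pprr$rq  (last char: 'q')
  sorted[2] = prr$rqp  (last char: 'p')
  sorted[3] = qpprr$r  (last char: 'r')
  sorted[4] = r$rqppr  (last char: 'r')
  sorted[5] = rqpprr$  (last char: '$')
  sorted[6] = rr$rqpp  (last char: 'p')
Last column: rqprr$p
Original string S is at sorted index 5

Answer: rqprr$p
5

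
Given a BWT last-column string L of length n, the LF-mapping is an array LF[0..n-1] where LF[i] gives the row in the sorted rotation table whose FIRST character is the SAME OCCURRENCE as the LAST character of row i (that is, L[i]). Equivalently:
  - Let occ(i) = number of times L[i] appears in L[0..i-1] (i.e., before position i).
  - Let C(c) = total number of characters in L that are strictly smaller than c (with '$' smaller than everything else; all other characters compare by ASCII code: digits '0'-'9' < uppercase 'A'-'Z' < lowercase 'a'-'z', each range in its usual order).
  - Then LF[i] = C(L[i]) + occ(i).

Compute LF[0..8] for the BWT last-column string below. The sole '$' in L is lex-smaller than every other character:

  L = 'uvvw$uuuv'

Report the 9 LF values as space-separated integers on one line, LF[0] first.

Answer: 1 5 6 8 0 2 3 4 7

Derivation:
Char counts: '$':1, 'u':4, 'v':3, 'w':1
C (first-col start): C('$')=0, C('u')=1, C('v')=5, C('w')=8
L[0]='u': occ=0, LF[0]=C('u')+0=1+0=1
L[1]='v': occ=0, LF[1]=C('v')+0=5+0=5
L[2]='v': occ=1, LF[2]=C('v')+1=5+1=6
L[3]='w': occ=0, LF[3]=C('w')+0=8+0=8
L[4]='$': occ=0, LF[4]=C('$')+0=0+0=0
L[5]='u': occ=1, LF[5]=C('u')+1=1+1=2
L[6]='u': occ=2, LF[6]=C('u')+2=1+2=3
L[7]='u': occ=3, LF[7]=C('u')+3=1+3=4
L[8]='v': occ=2, LF[8]=C('v')+2=5+2=7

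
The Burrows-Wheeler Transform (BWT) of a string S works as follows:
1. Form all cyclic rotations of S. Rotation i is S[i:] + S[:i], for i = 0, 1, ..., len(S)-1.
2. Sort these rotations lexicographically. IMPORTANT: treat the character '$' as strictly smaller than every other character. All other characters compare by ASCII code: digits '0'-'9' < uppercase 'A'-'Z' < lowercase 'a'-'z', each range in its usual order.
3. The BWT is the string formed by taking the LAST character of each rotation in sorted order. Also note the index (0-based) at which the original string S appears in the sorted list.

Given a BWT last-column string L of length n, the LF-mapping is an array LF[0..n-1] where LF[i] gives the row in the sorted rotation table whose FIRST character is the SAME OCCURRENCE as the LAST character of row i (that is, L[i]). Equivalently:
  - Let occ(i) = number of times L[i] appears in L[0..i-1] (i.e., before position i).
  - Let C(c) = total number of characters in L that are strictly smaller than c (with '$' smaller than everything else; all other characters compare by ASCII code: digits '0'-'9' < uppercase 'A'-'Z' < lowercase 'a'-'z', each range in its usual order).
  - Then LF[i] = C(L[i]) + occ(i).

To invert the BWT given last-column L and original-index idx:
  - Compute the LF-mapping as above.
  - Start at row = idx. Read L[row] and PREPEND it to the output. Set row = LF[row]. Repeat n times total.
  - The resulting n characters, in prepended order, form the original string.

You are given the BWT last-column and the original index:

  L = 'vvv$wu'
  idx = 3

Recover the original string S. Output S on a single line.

Answer: vuwvv$

Derivation:
LF mapping: 2 3 4 0 5 1
Walk LF starting at row 3, prepending L[row]:
  step 1: row=3, L[3]='$', prepend. Next row=LF[3]=0
  step 2: row=0, L[0]='v', prepend. Next row=LF[0]=2
  step 3: row=2, L[2]='v', prepend. Next row=LF[2]=4
  step 4: row=4, L[4]='w', prepend. Next row=LF[4]=5
  step 5: row=5, L[5]='u', prepend. Next row=LF[5]=1
  step 6: row=1, L[1]='v', prepend. Next row=LF[1]=3
Reversed output: vuwvv$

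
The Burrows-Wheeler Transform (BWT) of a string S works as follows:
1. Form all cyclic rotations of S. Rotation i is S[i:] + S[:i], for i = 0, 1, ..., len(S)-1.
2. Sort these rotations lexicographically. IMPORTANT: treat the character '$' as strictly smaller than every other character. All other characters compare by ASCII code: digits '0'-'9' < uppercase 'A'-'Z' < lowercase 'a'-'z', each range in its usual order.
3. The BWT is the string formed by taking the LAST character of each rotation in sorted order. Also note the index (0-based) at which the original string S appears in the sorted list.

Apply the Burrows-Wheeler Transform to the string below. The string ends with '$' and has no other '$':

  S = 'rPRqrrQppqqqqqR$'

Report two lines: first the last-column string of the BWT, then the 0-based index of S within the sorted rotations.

All 16 rotations (rotation i = S[i:]+S[:i]):
  rot[0] = rPRqrrQppqqqqqR$
  rot[1] = PRqrrQppqqqqqR$r
  rot[2] = RqrrQppqqqqqR$rP
  rot[3] = qrrQppqqqqqR$rPR
  rot[4] = rrQppqqqqqR$rPRq
  rot[5] = rQppqqqqqR$rPRqr
  rot[6] = QppqqqqqR$rPRqrr
  rot[7] = ppqqqqqR$rPRqrrQ
  rot[8] = pqqqqqR$rPRqrrQp
  rot[9] = qqqqqR$rPRqrrQpp
  rot[10] = qqqqR$rPRqrrQppq
  rot[11] = qqqR$rPRqrrQppqq
  rot[12] = qqR$rPRqrrQppqqq
  rot[13] = qR$rPRqrrQppqqqq
  rot[14] = R$rPRqrrQppqqqqq
  rot[15] = $rPRqrrQppqqqqqR
Sorted (with $ < everything):
  sorted[0] = $rPRqrrQppqqqqqR  (last char: 'R')
  sorted[1] = PRqrrQppqqqqqR$r  (last char: 'r')
  sorted[2] = QppqqqqqR$rPRqrr  (last char: 'r')
  sorted[3] = R$rPRqrrQppqqqqq  (last char: 'q')
  sorted[4] = RqrrQppqqqqqR$rP  (last char: 'P')
  sorted[5] = ppqqqqqR$rPRqrrQ  (last char: 'Q')
  sorted[6] = pqqqqqR$rPRqrrQp  (last char: 'p')
  sorted[7] = qR$rPRqrrQppqqqq  (last char: 'q')
  sorted[8] = qqR$rPRqrrQppqqq  (last char: 'q')
  sorted[9] = qqqR$rPRqrrQppqq  (last char: 'q')
  sorted[10] = qqqqR$rPRqrrQppq  (last char: 'q')
  sorted[11] = qqqqqR$rPRqrrQpp  (last char: 'p')
  sorted[12] = qrrQppqqqqqR$rPR  (last char: 'R')
  sorted[13] = rPRqrrQppqqqqqR$  (last char: '$')
  sorted[14] = rQppqqqqqR$rPRqr  (last char: 'r')
  sorted[15] = rrQppqqqqqR$rPRq  (last char: 'q')
Last column: RrrqPQpqqqqpR$rq
Original string S is at sorted index 13

Answer: RrrqPQpqqqqpR$rq
13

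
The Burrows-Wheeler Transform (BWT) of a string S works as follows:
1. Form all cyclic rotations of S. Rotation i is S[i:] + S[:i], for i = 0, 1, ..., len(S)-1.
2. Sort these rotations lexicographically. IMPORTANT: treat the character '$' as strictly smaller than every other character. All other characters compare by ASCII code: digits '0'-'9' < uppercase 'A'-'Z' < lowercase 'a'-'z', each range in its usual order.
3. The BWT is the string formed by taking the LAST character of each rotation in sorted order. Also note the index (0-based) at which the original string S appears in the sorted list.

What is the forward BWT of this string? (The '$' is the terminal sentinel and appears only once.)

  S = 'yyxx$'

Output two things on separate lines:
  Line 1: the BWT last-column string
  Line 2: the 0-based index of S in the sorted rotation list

All 5 rotations (rotation i = S[i:]+S[:i]):
  rot[0] = yyxx$
  rot[1] = yxx$y
  rot[2] = xx$yy
  rot[3] = x$yyx
  rot[4] = $yyxx
Sorted (with $ < everything):
  sorted[0] = $yyxx  (last char: 'x')
  sorted[1] = x$yyx  (last char: 'x')
  sorted[2] = xx$yy  (last char: 'y')
  sorted[3] = yxx$y  (last char: 'y')
  sorted[4] = yyxx$  (last char: '$')
Last column: xxyy$
Original string S is at sorted index 4

Answer: xxyy$
4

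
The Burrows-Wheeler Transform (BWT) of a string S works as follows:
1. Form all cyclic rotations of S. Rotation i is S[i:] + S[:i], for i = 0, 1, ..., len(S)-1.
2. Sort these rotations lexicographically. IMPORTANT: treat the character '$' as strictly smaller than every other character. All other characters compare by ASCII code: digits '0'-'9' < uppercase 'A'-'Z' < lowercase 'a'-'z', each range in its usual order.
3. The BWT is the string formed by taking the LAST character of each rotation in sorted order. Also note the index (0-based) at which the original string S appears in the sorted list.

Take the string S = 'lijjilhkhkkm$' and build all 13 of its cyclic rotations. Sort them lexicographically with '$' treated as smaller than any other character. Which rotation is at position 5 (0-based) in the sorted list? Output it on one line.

All 13 rotations (rotation i = S[i:]+S[:i]):
  rot[0] = lijjilhkhkkm$
  rot[1] = ijjilhkhkkm$l
  rot[2] = jjilhkhkkm$li
  rot[3] = jilhkhkkm$lij
  rot[4] = ilhkhkkm$lijj
  rot[5] = lhkhkkm$lijji
  rot[6] = hkhkkm$lijjil
  rot[7] = khkkm$lijjilh
  rot[8] = hkkm$lijjilhk
  rot[9] = kkm$lijjilhkh
  rot[10] = km$lijjilhkhk
  rot[11] = m$lijjilhkhkk
  rot[12] = $lijjilhkhkkm
Sorted (with $ < everything):
  sorted[0] = $lijjilhkhkkm
  sorted[1] = hkhkkm$lijjil
  sorted[2] = hkkm$lijjilhk
  sorted[3] = ijjilhkhkkm$l
  sorted[4] = ilhkhkkm$lijj
  sorted[5] = jilhkhkkm$lij
  sorted[6] = jjilhkhkkm$li
  sorted[7] = khkkm$lijjilh
  sorted[8] = kkm$lijjilhkh
  sorted[9] = km$lijjilhkhk
  sorted[10] = lhkhkkm$lijji
  sorted[11] = lijjilhkhkkm$
  sorted[12] = m$lijjilhkhkk
sorted[5] = jilhkhkkm$lij

Answer: jilhkhkkm$lij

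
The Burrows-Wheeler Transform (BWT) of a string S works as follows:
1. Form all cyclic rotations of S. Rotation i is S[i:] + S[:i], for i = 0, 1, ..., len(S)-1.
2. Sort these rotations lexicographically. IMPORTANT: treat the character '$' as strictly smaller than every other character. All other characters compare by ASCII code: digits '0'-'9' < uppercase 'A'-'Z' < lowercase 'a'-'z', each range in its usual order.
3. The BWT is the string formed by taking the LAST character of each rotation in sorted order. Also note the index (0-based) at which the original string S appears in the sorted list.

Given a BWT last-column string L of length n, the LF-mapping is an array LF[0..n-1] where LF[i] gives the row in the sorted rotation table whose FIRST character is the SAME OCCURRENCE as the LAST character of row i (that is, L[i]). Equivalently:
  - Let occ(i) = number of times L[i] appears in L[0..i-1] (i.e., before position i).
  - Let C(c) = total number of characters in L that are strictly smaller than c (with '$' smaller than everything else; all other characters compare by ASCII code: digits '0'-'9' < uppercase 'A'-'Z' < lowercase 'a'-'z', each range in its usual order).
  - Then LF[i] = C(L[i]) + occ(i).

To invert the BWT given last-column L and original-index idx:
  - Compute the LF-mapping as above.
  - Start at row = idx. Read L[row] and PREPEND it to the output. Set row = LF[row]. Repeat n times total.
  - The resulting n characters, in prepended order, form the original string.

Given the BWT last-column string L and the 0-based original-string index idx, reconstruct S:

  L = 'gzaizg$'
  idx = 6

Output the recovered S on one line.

Answer: zigzag$

Derivation:
LF mapping: 2 5 1 4 6 3 0
Walk LF starting at row 6, prepending L[row]:
  step 1: row=6, L[6]='$', prepend. Next row=LF[6]=0
  step 2: row=0, L[0]='g', prepend. Next row=LF[0]=2
  step 3: row=2, L[2]='a', prepend. Next row=LF[2]=1
  step 4: row=1, L[1]='z', prepend. Next row=LF[1]=5
  step 5: row=5, L[5]='g', prepend. Next row=LF[5]=3
  step 6: row=3, L[3]='i', prepend. Next row=LF[3]=4
  step 7: row=4, L[4]='z', prepend. Next row=LF[4]=6
Reversed output: zigzag$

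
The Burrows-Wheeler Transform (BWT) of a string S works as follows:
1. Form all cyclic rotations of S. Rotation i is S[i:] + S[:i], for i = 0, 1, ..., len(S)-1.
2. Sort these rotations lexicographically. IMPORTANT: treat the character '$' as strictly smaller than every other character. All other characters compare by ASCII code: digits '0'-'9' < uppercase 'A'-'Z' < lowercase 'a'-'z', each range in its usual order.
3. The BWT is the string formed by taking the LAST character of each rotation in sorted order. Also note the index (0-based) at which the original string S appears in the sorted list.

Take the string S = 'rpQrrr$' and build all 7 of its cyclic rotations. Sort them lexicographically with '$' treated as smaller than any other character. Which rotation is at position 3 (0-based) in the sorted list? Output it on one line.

All 7 rotations (rotation i = S[i:]+S[:i]):
  rot[0] = rpQrrr$
  rot[1] = pQrrr$r
  rot[2] = Qrrr$rp
  rot[3] = rrr$rpQ
  rot[4] = rr$rpQr
  rot[5] = r$rpQrr
  rot[6] = $rpQrrr
Sorted (with $ < everything):
  sorted[0] = $rpQrrr
  sorted[1] = Qrrr$rp
  sorted[2] = pQrrr$r
  sorted[3] = r$rpQrr
  sorted[4] = rpQrrr$
  sorted[5] = rr$rpQr
  sorted[6] = rrr$rpQ
sorted[3] = r$rpQrr

Answer: r$rpQrr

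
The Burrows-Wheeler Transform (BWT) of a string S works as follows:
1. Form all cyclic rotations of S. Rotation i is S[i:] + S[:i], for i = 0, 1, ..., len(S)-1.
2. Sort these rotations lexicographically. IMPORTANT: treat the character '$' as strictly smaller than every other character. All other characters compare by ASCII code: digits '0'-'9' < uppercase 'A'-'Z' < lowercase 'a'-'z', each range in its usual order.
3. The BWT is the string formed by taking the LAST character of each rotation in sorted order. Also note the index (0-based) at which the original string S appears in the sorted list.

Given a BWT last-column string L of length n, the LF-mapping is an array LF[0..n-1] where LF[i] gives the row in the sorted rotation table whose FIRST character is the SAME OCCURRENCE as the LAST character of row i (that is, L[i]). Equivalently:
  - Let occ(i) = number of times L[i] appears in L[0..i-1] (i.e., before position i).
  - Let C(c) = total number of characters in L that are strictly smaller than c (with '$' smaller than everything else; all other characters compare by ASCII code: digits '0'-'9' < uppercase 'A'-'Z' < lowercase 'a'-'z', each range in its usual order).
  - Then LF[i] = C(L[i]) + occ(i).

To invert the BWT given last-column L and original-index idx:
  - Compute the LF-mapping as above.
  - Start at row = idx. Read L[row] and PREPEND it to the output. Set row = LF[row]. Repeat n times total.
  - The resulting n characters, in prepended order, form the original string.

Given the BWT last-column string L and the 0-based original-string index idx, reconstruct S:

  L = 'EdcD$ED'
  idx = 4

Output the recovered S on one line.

LF mapping: 3 6 5 1 0 4 2
Walk LF starting at row 4, prepending L[row]:
  step 1: row=4, L[4]='$', prepend. Next row=LF[4]=0
  step 2: row=0, L[0]='E', prepend. Next row=LF[0]=3
  step 3: row=3, L[3]='D', prepend. Next row=LF[3]=1
  step 4: row=1, L[1]='d', prepend. Next row=LF[1]=6
  step 5: row=6, L[6]='D', prepend. Next row=LF[6]=2
  step 6: row=2, L[2]='c', prepend. Next row=LF[2]=5
  step 7: row=5, L[5]='E', prepend. Next row=LF[5]=4
Reversed output: EcDdDE$

Answer: EcDdDE$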